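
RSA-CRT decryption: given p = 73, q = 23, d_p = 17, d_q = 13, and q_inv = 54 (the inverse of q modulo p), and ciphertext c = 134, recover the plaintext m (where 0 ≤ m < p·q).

m₁ = c^(d_p) mod p: c ≡ 61 (mod 73), and 61^17 mod 73 = 67.
m₂ = c^(d_q) mod q: c ≡ 19 (mod 23), and 19^13 mod 23 = 7.
h = q_inv·(m₁ − m₂) mod p = 54·(67 − 7) mod 73 = 28.
m = m₂ + h·q = 7 + 28·23 = 651.

651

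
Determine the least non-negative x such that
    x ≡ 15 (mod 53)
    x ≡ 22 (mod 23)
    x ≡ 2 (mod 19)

19572

Combine the congruences pairwise.
From x ≡ 15 (mod 53) write x = 15 + 53t. Substituting into x ≡ 22 (mod 23) gives 53t ≡ 7 (mod 23), and since 7⁻¹ ≡ 10 (mod 23), t ≡ 1. Hence x ≡ 15 + 53·1 = 68 (mod 1219).
From x ≡ 68 (mod 1219) write x = 68 + 1219t. Substituting into x ≡ 2 (mod 19) gives 1219t ≡ 10 (mod 19), and since 3⁻¹ ≡ 13 (mod 19), t ≡ 16. Hence x ≡ 68 + 1219·16 = 19572 (mod 23161).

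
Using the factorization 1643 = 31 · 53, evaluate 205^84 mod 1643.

1473

Mod 31: 205 ≡ 19; by Fermat, exponent reduces to 84 mod 30 = 24; 19^24 ≡ 16 (mod 31).
Mod 53: 205 ≡ 46; by Fermat, exponent reduces to 84 mod 52 = 32; 46^32 ≡ 42 (mod 53).
Combine by CRT: x ≡ 16 (mod 31), x ≡ 42 (mod 53) ⇒ x ≡ 1473 (mod 1643).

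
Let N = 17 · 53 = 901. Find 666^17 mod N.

666

Mod 17: 666 ≡ 3; by Fermat, exponent reduces to 17 mod 16 = 1; 3^1 ≡ 3 (mod 17).
Mod 53: 666 ≡ 30; 30^17 ≡ 30 (mod 53).
Combine by CRT: x ≡ 3 (mod 17), x ≡ 30 (mod 53) ⇒ x ≡ 666 (mod 901).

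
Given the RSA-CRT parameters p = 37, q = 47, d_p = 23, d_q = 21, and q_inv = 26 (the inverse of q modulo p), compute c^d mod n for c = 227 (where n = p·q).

m₁ = c^(d_p) mod p: c ≡ 5 (mod 37), and 5^23 mod 37 = 20.
m₂ = c^(d_q) mod q: c ≡ 39 (mod 47), and 39^21 mod 47 = 11.
h = q_inv·(m₁ − m₂) mod p = 26·(20 − 11) mod 37 = 12.
m = m₂ + h·q = 11 + 12·47 = 575.

575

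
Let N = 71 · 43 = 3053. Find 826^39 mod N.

1440

Mod 71: 826 ≡ 45; 45^39 ≡ 20 (mod 71).
Mod 43: 826 ≡ 9; 9^39 ≡ 21 (mod 43).
Combine by CRT: x ≡ 20 (mod 71), x ≡ 21 (mod 43) ⇒ x ≡ 1440 (mod 3053).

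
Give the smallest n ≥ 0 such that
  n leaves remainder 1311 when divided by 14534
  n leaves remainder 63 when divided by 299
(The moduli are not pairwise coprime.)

gcd(14534, 299) = 13 and 13 | (63 − 1311), so the pair is consistent; merging gives n ≡ 44913 (mod 334282), where 334282 = lcm(14534, 299).
The solution is unique modulo lcm(14534, 299) = 334282.

44913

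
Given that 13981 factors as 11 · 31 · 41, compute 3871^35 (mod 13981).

Mod 11: 3871 ≡ 10; by Fermat, exponent reduces to 35 mod 10 = 5; 10^5 ≡ 10 (mod 11).
Mod 31: 3871 ≡ 27; by Fermat, exponent reduces to 35 mod 30 = 5; 27^5 ≡ 30 (mod 31).
Mod 41: 3871 ≡ 17; 17^35 ≡ 38 (mod 41).
Combine by CRT: x ≡ 10 (mod 11), x ≡ 30 (mod 31), x ≡ 38 (mod 41) ⇒ x ≡ 1022 (mod 13981).

1022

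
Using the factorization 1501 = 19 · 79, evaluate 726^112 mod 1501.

275

Mod 19: 726 ≡ 4; by Fermat, exponent reduces to 112 mod 18 = 4; 4^4 ≡ 9 (mod 19).
Mod 79: 726 ≡ 15; by Fermat, exponent reduces to 112 mod 78 = 34; 15^34 ≡ 38 (mod 79).
Combine by CRT: x ≡ 9 (mod 19), x ≡ 38 (mod 79) ⇒ x ≡ 275 (mod 1501).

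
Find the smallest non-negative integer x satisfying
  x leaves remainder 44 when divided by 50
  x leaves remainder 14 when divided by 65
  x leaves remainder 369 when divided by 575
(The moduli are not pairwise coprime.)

2094

gcd(50, 65) = 5 and 5 | (14 − 44), so the pair is consistent; merging gives x ≡ 144 (mod 650), where 650 = lcm(50, 65).
gcd(650, 575) = 25 and 25 | (369 − 144), so the pair is consistent; merging gives x ≡ 2094 (mod 14950), where 14950 = lcm(650, 575).
The solution is unique modulo lcm(50, 65, 575) = 14950.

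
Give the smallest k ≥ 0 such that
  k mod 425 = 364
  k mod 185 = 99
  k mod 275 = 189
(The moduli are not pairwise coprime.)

gcd(425, 185) = 5 and 5 | (99 − 364), so the pair is consistent; merging gives k ≡ 5464 (mod 15725), where 15725 = lcm(425, 185).
gcd(15725, 275) = 25 and 25 | (189 − 5464), so the pair is consistent; merging gives k ≡ 162714 (mod 172975), where 172975 = lcm(15725, 275).
The solution is unique modulo lcm(425, 185, 275) = 172975.

162714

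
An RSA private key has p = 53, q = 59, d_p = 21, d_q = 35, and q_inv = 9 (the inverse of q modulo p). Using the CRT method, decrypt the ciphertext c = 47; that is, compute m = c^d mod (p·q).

2484

m₁ = c^(d_p) mod p: c ≡ 47 (mod 53), and 47^21 mod 53 = 46.
m₂ = c^(d_q) mod q: c ≡ 47 (mod 59), and 47^35 mod 59 = 6.
h = q_inv·(m₁ − m₂) mod p = 9·(46 − 6) mod 53 = 42.
m = m₂ + h·q = 6 + 42·59 = 2484.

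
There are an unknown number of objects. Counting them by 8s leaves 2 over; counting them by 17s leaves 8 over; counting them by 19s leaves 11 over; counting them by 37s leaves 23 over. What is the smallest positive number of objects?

12418

Combine the congruences pairwise.
From N ≡ 2 (mod 8) write N = 2 + 8t. Substituting into N ≡ 8 (mod 17) gives 8t ≡ 6 (mod 17), and since 8⁻¹ ≡ 15 (mod 17), t ≡ 5. Hence N ≡ 2 + 8·5 = 42 (mod 136).
From N ≡ 42 (mod 136) write N = 42 + 136t. Substituting into N ≡ 11 (mod 19) gives 136t ≡ 7 (mod 19), and since 3⁻¹ ≡ 13 (mod 19), t ≡ 15. Hence N ≡ 42 + 136·15 = 2082 (mod 2584).
From N ≡ 2082 (mod 2584) write N = 2082 + 2584t. Substituting into N ≡ 23 (mod 37) gives 2584t ≡ 13 (mod 37), and since 31⁻¹ ≡ 6 (mod 37), t ≡ 4. Hence N ≡ 2082 + 2584·4 = 12418 (mod 95608).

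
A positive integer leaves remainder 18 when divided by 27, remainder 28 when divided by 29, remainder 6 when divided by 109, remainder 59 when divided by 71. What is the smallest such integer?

The moduli are pairwise coprime; N = 27·29·109·71 = 6059637.
N/27 = 224431; 224431 ≡ 7 (mod 27); 7·4 ≡ 1, so inverse 4.
N/29 = 208953; 208953 ≡ 8 (mod 29); 8·11 ≡ 1, so inverse 11.
N/109 = 55593; 55593 ≡ 3 (mod 109); 3·73 ≡ 1, so inverse 73.
N/71 = 85347; 85347 ≡ 5 (mod 71); 5·57 ≡ 1, so inverse 57.
x ≡ 18·224431·4 + 28·208953·11 + 6·55593·73 + 59·85347·57 = 391888251.
391888251 mod 6059637 = 4071483.

4071483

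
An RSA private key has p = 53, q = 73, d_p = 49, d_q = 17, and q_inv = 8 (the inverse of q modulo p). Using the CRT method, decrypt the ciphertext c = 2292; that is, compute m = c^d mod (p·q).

m₁ = c^(d_p) mod p: c ≡ 13 (mod 53), and 13^49 mod 53 = 42.
m₂ = c^(d_q) mod q: c ≡ 29 (mod 73), and 29^17 mod 73 = 62.
h = q_inv·(m₁ − m₂) mod p = 8·(42 − 62) mod 53 = 52.
m = m₂ + h·q = 62 + 52·73 = 3858.

3858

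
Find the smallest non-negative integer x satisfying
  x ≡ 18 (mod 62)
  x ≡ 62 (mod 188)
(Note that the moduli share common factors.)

gcd(62, 188) = 2 and 2 | (62 − 18), so the pair is consistent; merging gives x ≡ 1754 (mod 5828), where 5828 = lcm(62, 188).
The solution is unique modulo lcm(62, 188) = 5828.

1754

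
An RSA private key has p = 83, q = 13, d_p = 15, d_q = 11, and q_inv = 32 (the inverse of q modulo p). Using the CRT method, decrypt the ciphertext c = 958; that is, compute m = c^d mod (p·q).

m₁ = c^(d_p) mod p: c ≡ 45 (mod 83), and 45^15 mod 83 = 47.
m₂ = c^(d_q) mod q: c ≡ 9 (mod 13), and 9^11 mod 13 = 3.
h = q_inv·(m₁ − m₂) mod p = 32·(47 − 3) mod 83 = 80.
m = m₂ + h·q = 3 + 80·13 = 1043.

1043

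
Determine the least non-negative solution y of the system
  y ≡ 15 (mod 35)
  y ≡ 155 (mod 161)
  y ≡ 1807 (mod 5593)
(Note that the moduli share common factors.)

7400

Combine the congruences pairwise.
gcd(35, 161) = 7 and 7 | (155 − 15), so the pair is consistent; merging gives y ≡ 155 (mod 805), where 805 = lcm(35, 161).
gcd(805, 5593) = 7 and 7 | (1807 − 155), so the pair is consistent; merging gives y ≡ 7400 (mod 643195), where 643195 = lcm(805, 5593).
The solution is unique modulo lcm(35, 161, 5593) = 643195.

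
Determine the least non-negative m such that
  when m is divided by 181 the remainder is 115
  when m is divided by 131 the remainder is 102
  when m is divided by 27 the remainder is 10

The moduli are pairwise coprime; N = 181·131·27 = 640197.
N/181 = 3537; 3537 ≡ 98 (mod 181); 98·157 ≡ 1, so inverse 157.
N/131 = 4887; 4887 ≡ 40 (mod 131); 40·95 ≡ 1, so inverse 95.
N/27 = 23711; 23711 ≡ 5 (mod 27); 5·11 ≡ 1, so inverse 11.
m ≡ 115·3537·157 + 102·4887·95 + 10·23711·11 = 113823775.
113823775 mod 640197 = 508906.

508906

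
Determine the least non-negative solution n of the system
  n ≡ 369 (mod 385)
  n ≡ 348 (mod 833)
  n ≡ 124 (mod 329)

1222359

Combine the congruences pairwise.
gcd(385, 833) = 7 and 7 | (348 − 369), so the pair is consistent; merging gives n ≡ 31169 (mod 45815), where 45815 = lcm(385, 833).
gcd(45815, 329) = 7 and 7 | (124 − 31169), so the pair is consistent; merging gives n ≡ 1222359 (mod 2153305), where 2153305 = lcm(45815, 329).
The solution is unique modulo lcm(385, 833, 329) = 2153305.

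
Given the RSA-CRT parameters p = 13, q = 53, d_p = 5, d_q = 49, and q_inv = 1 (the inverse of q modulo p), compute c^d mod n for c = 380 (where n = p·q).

269

m₁ = c^(d_p) mod p: c ≡ 3 (mod 13), and 3^5 mod 13 = 9.
m₂ = c^(d_q) mod q: c ≡ 9 (mod 53), and 9^49 mod 53 = 4.
h = q_inv·(m₁ − m₂) mod p = 1·(9 − 4) mod 13 = 5.
m = m₂ + h·q = 4 + 5·53 = 269.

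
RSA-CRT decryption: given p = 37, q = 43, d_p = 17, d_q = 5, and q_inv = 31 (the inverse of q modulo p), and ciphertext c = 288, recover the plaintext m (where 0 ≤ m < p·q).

m₁ = c^(d_p) mod p: c ≡ 29 (mod 37), and 29^17 mod 37 = 14.
m₂ = c^(d_q) mod q: c ≡ 30 (mod 43), and 30^5 mod 43 = 12.
h = q_inv·(m₁ − m₂) mod p = 31·(14 − 12) mod 37 = 25.
m = m₂ + h·q = 12 + 25·43 = 1087.

1087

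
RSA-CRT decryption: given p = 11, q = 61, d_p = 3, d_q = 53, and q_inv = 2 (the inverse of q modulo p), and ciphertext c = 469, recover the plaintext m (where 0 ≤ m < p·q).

442

m₁ = c^(d_p) mod p: c ≡ 7 (mod 11), and 7^3 mod 11 = 2.
m₂ = c^(d_q) mod q: c ≡ 42 (mod 61), and 42^53 mod 61 = 15.
h = q_inv·(m₁ − m₂) mod p = 2·(2 − 15) mod 11 = 7.
m = m₂ + h·q = 15 + 7·61 = 442.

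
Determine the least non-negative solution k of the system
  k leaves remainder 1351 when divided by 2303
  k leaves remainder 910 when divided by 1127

33593

Combine the congruences pairwise.
gcd(2303, 1127) = 49 and 49 | (910 − 1351), so the pair is consistent; merging gives k ≡ 33593 (mod 52969), where 52969 = lcm(2303, 1127).
The solution is unique modulo lcm(2303, 1127) = 52969.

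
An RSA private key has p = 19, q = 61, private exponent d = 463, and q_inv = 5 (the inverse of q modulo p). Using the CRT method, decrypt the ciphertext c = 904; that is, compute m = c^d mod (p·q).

11

d_p = d mod (p−1) = 463 mod 18 = 13; d_q = d mod (q−1) = 43.
m₁ = c^(d_p) mod p: c ≡ 11 (mod 19), and 11^13 mod 19 = 11.
m₂ = c^(d_q) mod q: c ≡ 50 (mod 61), and 50^43 mod 61 = 11.
h = q_inv·(m₁ − m₂) mod p = 5·(11 − 11) mod 19 = 0.
m = m₂ + h·q = 11 + 0·61 = 11.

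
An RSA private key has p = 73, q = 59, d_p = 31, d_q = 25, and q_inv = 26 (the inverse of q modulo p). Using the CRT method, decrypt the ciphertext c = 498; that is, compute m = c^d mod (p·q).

3762

m₁ = c^(d_p) mod p: c ≡ 60 (mod 73), and 60^31 mod 73 = 39.
m₂ = c^(d_q) mod q: c ≡ 26 (mod 59), and 26^25 mod 59 = 45.
h = q_inv·(m₁ − m₂) mod p = 26·(39 − 45) mod 73 = 63.
m = m₂ + h·q = 45 + 63·59 = 3762.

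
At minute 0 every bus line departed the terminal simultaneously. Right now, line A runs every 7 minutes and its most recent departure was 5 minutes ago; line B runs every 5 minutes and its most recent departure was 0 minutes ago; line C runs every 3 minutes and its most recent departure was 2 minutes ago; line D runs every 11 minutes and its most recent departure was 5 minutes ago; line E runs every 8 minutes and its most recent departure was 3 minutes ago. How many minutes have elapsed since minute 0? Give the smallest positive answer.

2315

The moduli are pairwise coprime; N = 7·5·3·11·8 = 9240.
N/7 = 1320; 1320 ≡ 4 (mod 7); 4·2 ≡ 1, so inverse 2.
N/5 = 1848; 1848 ≡ 3 (mod 5); 3·2 ≡ 1, so inverse 2.
N/3 = 3080; 3080 ≡ 2 (mod 3); 2·2 ≡ 1, so inverse 2.
N/11 = 840; 840 ≡ 4 (mod 11); 4·3 ≡ 1, so inverse 3.
N/8 = 1155; 1155 ≡ 3 (mod 8); 3·3 ≡ 1, so inverse 3.
t ≡ 5·1320·2 + 0·1848·2 + 2·3080·2 + 5·840·3 + 3·1155·3 = 48515.
48515 mod 9240 = 2315.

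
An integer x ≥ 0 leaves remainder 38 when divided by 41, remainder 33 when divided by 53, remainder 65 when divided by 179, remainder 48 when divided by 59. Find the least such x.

19013624

The moduli are pairwise coprime; N = 41·53·179·59 = 22949053.
N/41 = 559733; 559733 ≡ 1 (mod 41), inverse 1.
N/53 = 433001; 433001 ≡ 44 (mod 53); 44·47 ≡ 1, so inverse 47.
N/179 = 128207; 128207 ≡ 43 (mod 179); 43·25 ≡ 1, so inverse 25.
N/59 = 388967; 388967 ≡ 39 (mod 59); 39·56 ≡ 1, so inverse 56.
x ≡ 38·559733·1 + 33·433001·47 + 65·128207·25 + 48·388967·56 = 1946734076.
1946734076 mod 22949053 = 19013624.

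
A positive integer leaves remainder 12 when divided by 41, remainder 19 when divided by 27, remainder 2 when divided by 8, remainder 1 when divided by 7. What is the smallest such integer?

From n ≡ 12 (mod 41) write n = 12 + 41t. Substituting into n ≡ 19 (mod 27) gives 41t ≡ 7 (mod 27), and since 14⁻¹ ≡ 2 (mod 27), t ≡ 14. Hence n ≡ 12 + 41·14 = 586 (mod 1107).
From n ≡ 586 (mod 1107) write n = 586 + 1107t. Substituting into n ≡ 2 (mod 8) gives 1107t ≡ 0 (mod 8), and since 3⁻¹ ≡ 3 (mod 8), t ≡ 0. Hence n ≡ 586 + 1107·0 = 586 (mod 8856).
From n ≡ 586 (mod 8856) write n = 586 + 8856t. Substituting into n ≡ 1 (mod 7) gives 8856t ≡ 3 (mod 7), and since 1⁻¹ ≡ 1 (mod 7), t ≡ 3. Hence n ≡ 586 + 8856·3 = 27154 (mod 61992).

27154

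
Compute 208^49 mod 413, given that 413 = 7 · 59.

47

Mod 7: 208 ≡ 5; by Fermat, exponent reduces to 49 mod 6 = 1; 5^1 ≡ 5 (mod 7).
Mod 59: 208 ≡ 31; 31^49 ≡ 47 (mod 59).
Combine by CRT: x ≡ 5 (mod 7), x ≡ 47 (mod 59) ⇒ x ≡ 47 (mod 413).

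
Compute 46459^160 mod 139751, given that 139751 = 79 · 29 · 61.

Mod 79: 46459 ≡ 7; by Fermat, exponent reduces to 160 mod 78 = 4; 7^4 ≡ 31 (mod 79).
Mod 29: 46459 ≡ 1; by Fermat, exponent reduces to 160 mod 28 = 20; 1^20 ≡ 1 (mod 29).
Mod 61: 46459 ≡ 38; by Fermat, exponent reduces to 160 mod 60 = 40; 38^40 ≡ 1 (mod 61).
Combine by CRT: x ≡ 31 (mod 79), x ≡ 1 (mod 29), x ≡ 1 (mod 61) ⇒ x ≡ 51302 (mod 139751).

51302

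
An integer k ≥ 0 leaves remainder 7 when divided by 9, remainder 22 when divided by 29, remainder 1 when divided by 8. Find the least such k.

457

The moduli are pairwise coprime; N = 9·29·8 = 2088.
N/9 = 232; 232 ≡ 7 (mod 9); 7·4 ≡ 1, so inverse 4.
N/29 = 72; 72 ≡ 14 (mod 29); 14·27 ≡ 1, so inverse 27.
N/8 = 261; 261 ≡ 5 (mod 8); 5·5 ≡ 1, so inverse 5.
k ≡ 7·232·4 + 22·72·27 + 1·261·5 = 50569.
50569 mod 2088 = 457.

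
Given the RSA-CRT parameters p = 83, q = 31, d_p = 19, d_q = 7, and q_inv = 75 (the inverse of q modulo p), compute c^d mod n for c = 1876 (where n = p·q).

876

m₁ = c^(d_p) mod p: c ≡ 50 (mod 83), and 50^19 mod 83 = 46.
m₂ = c^(d_q) mod q: c ≡ 16 (mod 31), and 16^7 mod 31 = 8.
h = q_inv·(m₁ − m₂) mod p = 75·(46 − 8) mod 83 = 28.
m = m₂ + h·q = 8 + 28·31 = 876.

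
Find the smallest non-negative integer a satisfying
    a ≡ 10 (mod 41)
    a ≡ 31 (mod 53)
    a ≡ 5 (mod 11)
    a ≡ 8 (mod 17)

355767

The moduli are pairwise coprime; N = 41·53·11·17 = 406351.
N/41 = 9911; 9911 ≡ 30 (mod 41); 30·26 ≡ 1, so inverse 26.
N/53 = 7667; 7667 ≡ 35 (mod 53); 35·50 ≡ 1, so inverse 50.
N/11 = 36941; 36941 ≡ 3 (mod 11); 3·4 ≡ 1, so inverse 4.
N/17 = 23903; 23903 ≡ 1 (mod 17), inverse 1.
a ≡ 10·9911·26 + 31·7667·50 + 5·36941·4 + 8·23903·1 = 15390754.
15390754 mod 406351 = 355767.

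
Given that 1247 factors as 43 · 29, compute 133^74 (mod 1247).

1159

Mod 43: 133 ≡ 4; by Fermat, exponent reduces to 74 mod 42 = 32; 4^32 ≡ 41 (mod 43).
Mod 29: 133 ≡ 17; by Fermat, exponent reduces to 74 mod 28 = 18; 17^18 ≡ 28 (mod 29).
Combine by CRT: x ≡ 41 (mod 43), x ≡ 28 (mod 29) ⇒ x ≡ 1159 (mod 1247).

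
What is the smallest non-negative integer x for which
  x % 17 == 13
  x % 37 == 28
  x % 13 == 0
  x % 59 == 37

From x ≡ 13 (mod 17) write x = 13 + 17t. Substituting into x ≡ 28 (mod 37) gives 17t ≡ 15 (mod 37), and since 17⁻¹ ≡ 24 (mod 37), t ≡ 27. Hence x ≡ 13 + 17·27 = 472 (mod 629).
From x ≡ 472 (mod 629) write x = 472 + 629t. Substituting into x ≡ 0 (mod 13) gives 629t ≡ 9 (mod 13), and since 5⁻¹ ≡ 8 (mod 13), t ≡ 7. Hence x ≡ 472 + 629·7 = 4875 (mod 8177).
From x ≡ 4875 (mod 8177) write x = 4875 + 8177t. Substituting into x ≡ 37 (mod 59) gives 8177t ≡ 0 (mod 59), and since 35⁻¹ ≡ 27 (mod 59), t ≡ 0. Hence x ≡ 4875 + 8177·0 = 4875 (mod 482443).

4875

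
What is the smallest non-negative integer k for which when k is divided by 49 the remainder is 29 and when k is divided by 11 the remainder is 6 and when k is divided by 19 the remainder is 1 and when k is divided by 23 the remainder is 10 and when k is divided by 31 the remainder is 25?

From k ≡ 29 (mod 49) write k = 29 + 49t. Substituting into k ≡ 6 (mod 11) gives 49t ≡ 10 (mod 11), and since 5⁻¹ ≡ 9 (mod 11), t ≡ 2. Hence k ≡ 29 + 49·2 = 127 (mod 539).
From k ≡ 127 (mod 539) write k = 127 + 539t. Substituting into k ≡ 1 (mod 19) gives 539t ≡ 7 (mod 19), and since 7⁻¹ ≡ 11 (mod 19), t ≡ 1. Hence k ≡ 127 + 539·1 = 666 (mod 10241).
From k ≡ 666 (mod 10241) write k = 666 + 10241t. Substituting into k ≡ 10 (mod 23) gives 10241t ≡ 11 (mod 23), and since 6⁻¹ ≡ 4 (mod 23), t ≡ 21. Hence k ≡ 666 + 10241·21 = 215727 (mod 235543).
From k ≡ 215727 (mod 235543) write k = 215727 + 235543t. Substituting into k ≡ 25 (mod 31) gives 235543t ≡ 27 (mod 31), and since 5⁻¹ ≡ 25 (mod 31), t ≡ 24. Hence k ≡ 215727 + 235543·24 = 5868759 (mod 7301833).

5868759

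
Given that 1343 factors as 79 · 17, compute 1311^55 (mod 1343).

Mod 79: 1311 ≡ 47; 47^55 ≡ 75 (mod 79).
Mod 17: 1311 ≡ 2; by Fermat, exponent reduces to 55 mod 16 = 7; 2^7 ≡ 9 (mod 17).
Combine by CRT: x ≡ 75 (mod 79), x ≡ 9 (mod 17) ⇒ x ≡ 944 (mod 1343).

944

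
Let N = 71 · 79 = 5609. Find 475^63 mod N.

Mod 71: 475 ≡ 49; 49^63 ≡ 25 (mod 71).
Mod 79: 475 ≡ 1; 1^63 ≡ 1 (mod 79).
Combine by CRT: x ≡ 25 (mod 71), x ≡ 1 (mod 79) ⇒ x ≡ 238 (mod 5609).

238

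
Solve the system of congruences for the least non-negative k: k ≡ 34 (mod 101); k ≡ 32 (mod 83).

4680

From k ≡ 34 (mod 101) write k = 34 + 101t. Substituting into k ≡ 32 (mod 83) gives 101t ≡ 81 (mod 83), and since 18⁻¹ ≡ 60 (mod 83), t ≡ 46. Hence k ≡ 34 + 101·46 = 4680 (mod 8383).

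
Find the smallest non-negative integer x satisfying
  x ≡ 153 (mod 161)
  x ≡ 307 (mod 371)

4017

Combine the congruences pairwise.
gcd(161, 371) = 7 and 7 | (307 − 153), so the pair is consistent; merging gives x ≡ 4017 (mod 8533), where 8533 = lcm(161, 371).
The solution is unique modulo lcm(161, 371) = 8533.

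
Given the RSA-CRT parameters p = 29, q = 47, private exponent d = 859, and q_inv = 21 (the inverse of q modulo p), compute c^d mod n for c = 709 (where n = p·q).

441

d_p = d mod (p−1) = 859 mod 28 = 19; d_q = d mod (q−1) = 31.
m₁ = c^(d_p) mod p: c ≡ 13 (mod 29), and 13^19 mod 29 = 6.
m₂ = c^(d_q) mod q: c ≡ 4 (mod 47), and 4^31 mod 47 = 18.
h = q_inv·(m₁ − m₂) mod p = 21·(6 − 18) mod 29 = 9.
m = m₂ + h·q = 18 + 9·47 = 441.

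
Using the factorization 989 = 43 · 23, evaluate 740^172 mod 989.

Mod 43: 740 ≡ 9; by Fermat, exponent reduces to 172 mod 42 = 4; 9^4 ≡ 25 (mod 43).
Mod 23: 740 ≡ 4; by Fermat, exponent reduces to 172 mod 22 = 18; 4^18 ≡ 8 (mod 23).
Combine by CRT: x ≡ 25 (mod 43), x ≡ 8 (mod 23) ⇒ x ≡ 928 (mod 989).

928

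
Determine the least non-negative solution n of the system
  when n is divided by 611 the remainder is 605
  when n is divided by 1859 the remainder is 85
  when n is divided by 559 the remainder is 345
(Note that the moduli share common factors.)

2046844

gcd(611, 1859) = 13 and 13 | (85 − 605), so the pair is consistent; merging gives n ≡ 37265 (mod 87373), where 87373 = lcm(611, 1859).
gcd(87373, 559) = 13 and 13 | (345 − 37265), so the pair is consistent; merging gives n ≡ 2046844 (mod 3757039), where 3757039 = lcm(87373, 559).
The solution is unique modulo lcm(611, 1859, 559) = 3757039.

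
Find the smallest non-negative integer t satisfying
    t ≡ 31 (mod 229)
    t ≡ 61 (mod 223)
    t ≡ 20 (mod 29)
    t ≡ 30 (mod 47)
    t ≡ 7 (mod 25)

From t ≡ 31 (mod 229) write t = 31 + 229s. Substituting into t ≡ 61 (mod 223) gives 229s ≡ 30 (mod 223), and since 6⁻¹ ≡ 186 (mod 223), s ≡ 5. Hence t ≡ 31 + 229·5 = 1176 (mod 51067).
From t ≡ 1176 (mod 51067) write t = 1176 + 51067s. Substituting into t ≡ 20 (mod 29) gives 51067s ≡ 4 (mod 29), and since 27⁻¹ ≡ 14 (mod 29), s ≡ 27. Hence t ≡ 1176 + 51067·27 = 1379985 (mod 1480943).
From t ≡ 1379985 (mod 1480943) write t = 1379985 + 1480943s. Substituting into t ≡ 30 (mod 47) gives 1480943s ≡ 12 (mod 47), and since 20⁻¹ ≡ 40 (mod 47), s ≡ 10. Hence t ≡ 1379985 + 1480943·10 = 16189415 (mod 69604321).
From t ≡ 16189415 (mod 69604321) write t = 16189415 + 69604321s. Substituting into t ≡ 7 (mod 25) gives 69604321s ≡ 17 (mod 25), and since 21⁻¹ ≡ 6 (mod 25), s ≡ 2. Hence t ≡ 16189415 + 69604321·2 = 155398057 (mod 1740108025).

155398057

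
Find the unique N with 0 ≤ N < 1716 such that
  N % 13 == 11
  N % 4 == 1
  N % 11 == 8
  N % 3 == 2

The moduli are pairwise coprime; M = 13·4·11·3 = 1716.
M/13 = 132; 132 ≡ 2 (mod 13); 2·7 ≡ 1, so inverse 7.
M/4 = 429; 429 ≡ 1 (mod 4), inverse 1.
M/11 = 156; 156 ≡ 2 (mod 11); 2·6 ≡ 1, so inverse 6.
M/3 = 572; 572 ≡ 2 (mod 3); 2·2 ≡ 1, so inverse 2.
N ≡ 11·132·7 + 1·429·1 + 8·156·6 + 2·572·2 = 20369.
20369 mod 1716 = 1493.

1493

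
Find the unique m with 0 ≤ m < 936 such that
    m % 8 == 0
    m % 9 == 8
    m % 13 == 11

From m ≡ 0 (mod 8) write m = 0 + 8t. Substituting into m ≡ 8 (mod 9) gives 8t ≡ 8 (mod 9), and since 8⁻¹ ≡ 8 (mod 9), t ≡ 1. Hence m ≡ 0 + 8·1 = 8 (mod 72).
From m ≡ 8 (mod 72) write m = 8 + 72t. Substituting into m ≡ 11 (mod 13) gives 72t ≡ 3 (mod 13), and since 7⁻¹ ≡ 2 (mod 13), t ≡ 6. Hence m ≡ 8 + 72·6 = 440 (mod 936).

440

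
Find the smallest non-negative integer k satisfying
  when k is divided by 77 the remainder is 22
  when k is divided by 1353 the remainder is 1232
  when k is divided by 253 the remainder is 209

215006

gcd(77, 1353) = 11 and 11 | (1232 − 22), so the pair is consistent; merging gives k ≡ 6644 (mod 9471), where 9471 = lcm(77, 1353).
gcd(9471, 253) = 11 and 11 | (209 − 6644), so the pair is consistent; merging gives k ≡ 215006 (mod 217833), where 217833 = lcm(9471, 253).
The solution is unique modulo lcm(77, 1353, 253) = 217833.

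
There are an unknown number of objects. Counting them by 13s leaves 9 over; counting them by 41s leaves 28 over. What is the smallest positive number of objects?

438

From N ≡ 9 (mod 13) write N = 9 + 13t. Substituting into N ≡ 28 (mod 41) gives 13t ≡ 19 (mod 41), and since 13⁻¹ ≡ 19 (mod 41), t ≡ 33. Hence N ≡ 9 + 13·33 = 438 (mod 533).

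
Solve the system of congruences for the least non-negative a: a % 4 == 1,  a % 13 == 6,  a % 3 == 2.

149

The moduli are pairwise coprime; N = 4·13·3 = 156.
N/4 = 39; 39 ≡ 3 (mod 4); 3·3 ≡ 1, so inverse 3.
N/13 = 12; 12 ≡ 12 (mod 13); 12·12 ≡ 1, so inverse 12.
N/3 = 52; 52 ≡ 1 (mod 3), inverse 1.
a ≡ 1·39·3 + 6·12·12 + 2·52·1 = 1085.
1085 mod 156 = 149.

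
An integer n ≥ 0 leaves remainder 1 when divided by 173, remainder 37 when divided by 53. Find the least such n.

From n ≡ 1 (mod 173) write n = 1 + 173t. Substituting into n ≡ 37 (mod 53) gives 173t ≡ 36 (mod 53), and since 14⁻¹ ≡ 19 (mod 53), t ≡ 48. Hence n ≡ 1 + 173·48 = 8305 (mod 9169).

8305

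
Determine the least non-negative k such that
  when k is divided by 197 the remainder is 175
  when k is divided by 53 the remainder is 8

10025

Combine the congruences pairwise.
From k ≡ 175 (mod 197) write k = 175 + 197t. Substituting into k ≡ 8 (mod 53) gives 197t ≡ 45 (mod 53), and since 38⁻¹ ≡ 7 (mod 53), t ≡ 50. Hence k ≡ 175 + 197·50 = 10025 (mod 10441).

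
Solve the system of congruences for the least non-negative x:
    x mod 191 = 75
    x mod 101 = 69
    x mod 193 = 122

2078346

The moduli are pairwise coprime; N = 191·101·193 = 3723163.
N/191 = 19493; 19493 ≡ 11 (mod 191); 11·139 ≡ 1, so inverse 139.
N/101 = 36863; 36863 ≡ 99 (mod 101); 99·50 ≡ 1, so inverse 50.
N/193 = 19291; 19291 ≡ 184 (mod 193); 184·150 ≡ 1, so inverse 150.
x ≡ 75·19493·139 + 69·36863·50 + 122·19291·150 = 683417175.
683417175 mod 3723163 = 2078346.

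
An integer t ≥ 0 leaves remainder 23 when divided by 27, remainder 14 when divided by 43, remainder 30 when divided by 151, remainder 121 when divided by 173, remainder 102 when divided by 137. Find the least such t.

1084572932

The moduli are pairwise coprime; N = 27·43·151·173·137 = 4155046011.
N/27 = 153890593; 153890593 ≡ 16 (mod 27); 16·22 ≡ 1, so inverse 22.
N/43 = 96628977; 96628977 ≡ 22 (mod 43); 22·2 ≡ 1, so inverse 2.
N/151 = 27516861; 27516861 ≡ 131 (mod 151); 131·83 ≡ 1, so inverse 83.
N/173 = 24017607; 24017607 ≡ 17 (mod 173); 17·112 ≡ 1, so inverse 112.
N/137 = 30328803; 30328803 ≡ 17 (mod 137); 17·129 ≡ 1, so inverse 129.
t ≡ 23·153890593·22 + 14·96628977·2 + 30·27516861·83 + 121·24017607·112 + 102·30328803·129 = 873644235242.
873644235242 mod 4155046011 = 1084572932.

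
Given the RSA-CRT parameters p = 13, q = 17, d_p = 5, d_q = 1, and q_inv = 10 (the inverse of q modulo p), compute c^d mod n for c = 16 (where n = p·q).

m₁ = c^(d_p) mod p: c ≡ 3 (mod 13), and 3^5 mod 13 = 9.
m₂ = c^(d_q) mod q: c ≡ 16 (mod 17), and 16^1 mod 17 = 16.
h = q_inv·(m₁ − m₂) mod p = 10·(9 − 16) mod 13 = 8.
m = m₂ + h·q = 16 + 8·17 = 152.

152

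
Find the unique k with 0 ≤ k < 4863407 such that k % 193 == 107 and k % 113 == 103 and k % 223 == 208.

From k ≡ 107 (mod 193) write k = 107 + 193t. Substituting into k ≡ 103 (mod 113) gives 193t ≡ 109 (mod 113), and since 80⁻¹ ≡ 89 (mod 113), t ≡ 96. Hence k ≡ 107 + 193·96 = 18635 (mod 21809).
From k ≡ 18635 (mod 21809) write k = 18635 + 21809t. Substituting into k ≡ 208 (mod 223) gives 21809t ≡ 82 (mod 223), and since 178⁻¹ ≡ 109 (mod 223), t ≡ 18. Hence k ≡ 18635 + 21809·18 = 411197 (mod 4863407).

411197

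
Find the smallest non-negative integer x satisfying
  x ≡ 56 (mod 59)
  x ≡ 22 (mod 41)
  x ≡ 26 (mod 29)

59882

From x ≡ 56 (mod 59) write x = 56 + 59t. Substituting into x ≡ 22 (mod 41) gives 59t ≡ 7 (mod 41), and since 18⁻¹ ≡ 16 (mod 41), t ≡ 30. Hence x ≡ 56 + 59·30 = 1826 (mod 2419).
From x ≡ 1826 (mod 2419) write x = 1826 + 2419t. Substituting into x ≡ 26 (mod 29) gives 2419t ≡ 27 (mod 29), and since 12⁻¹ ≡ 17 (mod 29), t ≡ 24. Hence x ≡ 1826 + 2419·24 = 59882 (mod 70151).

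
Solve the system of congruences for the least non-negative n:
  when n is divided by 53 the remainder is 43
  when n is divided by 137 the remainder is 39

Combine the congruences pairwise.
From n ≡ 43 (mod 53) write n = 43 + 53t. Substituting into n ≡ 39 (mod 137) gives 53t ≡ 133 (mod 137), and since 53⁻¹ ≡ 106 (mod 137), t ≡ 124. Hence n ≡ 43 + 53·124 = 6615 (mod 7261).

6615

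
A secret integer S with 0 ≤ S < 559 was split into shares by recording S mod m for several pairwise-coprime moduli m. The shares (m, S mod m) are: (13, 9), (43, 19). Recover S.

From S ≡ 9 (mod 13) write S = 9 + 13t. Substituting into S ≡ 19 (mod 43) gives 13t ≡ 10 (mod 43), and since 13⁻¹ ≡ 10 (mod 43), t ≡ 14. Hence S ≡ 9 + 13·14 = 191 (mod 559).

191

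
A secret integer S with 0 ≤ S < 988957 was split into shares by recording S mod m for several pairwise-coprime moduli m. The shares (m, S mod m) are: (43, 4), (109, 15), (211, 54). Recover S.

342929

The moduli are pairwise coprime; N = 43·109·211 = 988957.
N/43 = 22999; 22999 ≡ 37 (mod 43); 37·7 ≡ 1, so inverse 7.
N/109 = 9073; 9073 ≡ 26 (mod 109); 26·21 ≡ 1, so inverse 21.
N/211 = 4687; 4687 ≡ 45 (mod 211); 45·136 ≡ 1, so inverse 136.
S ≡ 4·22999·7 + 15·9073·21 + 54·4687·136 = 37923295.
37923295 mod 988957 = 342929.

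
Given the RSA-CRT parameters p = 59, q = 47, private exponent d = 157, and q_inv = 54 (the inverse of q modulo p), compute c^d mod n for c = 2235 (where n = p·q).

d_p = d mod (p−1) = 157 mod 58 = 41; d_q = d mod (q−1) = 19.
m₁ = c^(d_p) mod p: c ≡ 52 (mod 59), and 52^41 mod 59 = 50.
m₂ = c^(d_q) mod q: c ≡ 26 (mod 47), and 26^19 mod 47 = 19.
h = q_inv·(m₁ − m₂) mod p = 54·(50 − 19) mod 59 = 22.
m = m₂ + h·q = 19 + 22·47 = 1053.

1053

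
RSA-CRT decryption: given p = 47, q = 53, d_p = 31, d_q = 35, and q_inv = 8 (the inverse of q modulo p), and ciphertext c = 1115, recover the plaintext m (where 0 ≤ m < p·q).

m₁ = c^(d_p) mod p: c ≡ 34 (mod 47), and 34^31 mod 47 = 37.
m₂ = c^(d_q) mod q: c ≡ 2 (mod 53), and 2^35 mod 53 = 18.
h = q_inv·(m₁ − m₂) mod p = 8·(37 − 18) mod 47 = 11.
m = m₂ + h·q = 18 + 11·53 = 601.

601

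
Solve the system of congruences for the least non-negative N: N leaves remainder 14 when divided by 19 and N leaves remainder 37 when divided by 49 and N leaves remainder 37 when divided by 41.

The moduli are pairwise coprime; M = 19·49·41 = 38171.
M/19 = 2009; 2009 ≡ 14 (mod 19); 14·15 ≡ 1, so inverse 15.
M/49 = 779; 779 ≡ 44 (mod 49); 44·39 ≡ 1, so inverse 39.
M/41 = 931; 931 ≡ 29 (mod 41); 29·17 ≡ 1, so inverse 17.
N ≡ 14·2009·15 + 37·779·39 + 37·931·17 = 2131586.
2131586 mod 38171 = 32181.

32181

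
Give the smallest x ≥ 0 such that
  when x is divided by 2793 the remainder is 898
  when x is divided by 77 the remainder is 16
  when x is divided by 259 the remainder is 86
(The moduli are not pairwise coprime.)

713113

gcd(2793, 77) = 7 and 7 | (16 − 898), so the pair is consistent; merging gives x ≡ 6484 (mod 30723), where 30723 = lcm(2793, 77).
gcd(30723, 259) = 7 and 7 | (86 − 6484), so the pair is consistent; merging gives x ≡ 713113 (mod 1136751), where 1136751 = lcm(30723, 259).
The solution is unique modulo lcm(2793, 77, 259) = 1136751.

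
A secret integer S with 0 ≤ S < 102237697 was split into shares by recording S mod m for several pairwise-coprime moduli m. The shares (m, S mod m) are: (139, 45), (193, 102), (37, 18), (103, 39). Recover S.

The moduli are pairwise coprime; N = 139·193·37·103 = 102237697.
N/139 = 735523; 735523 ≡ 74 (mod 139); 74·62 ≡ 1, so inverse 62.
N/193 = 529729; 529729 ≡ 137 (mod 193); 137·31 ≡ 1, so inverse 31.
N/37 = 2763181; 2763181 ≡ 21 (mod 37); 21·30 ≡ 1, so inverse 30.
N/103 = 992599; 992599 ≡ 91 (mod 103); 91·60 ≡ 1, so inverse 60.
S ≡ 45·735523·62 + 102·529729·31 + 18·2763181·30 + 39·992599·60 = 7541911668.
7541911668 mod 102237697 = 78559787.

78559787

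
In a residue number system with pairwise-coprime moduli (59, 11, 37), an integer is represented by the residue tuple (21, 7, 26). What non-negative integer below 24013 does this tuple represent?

7278

The moduli are pairwise coprime; N = 59·11·37 = 24013.
N/59 = 407; 407 ≡ 53 (mod 59); 53·49 ≡ 1, so inverse 49.
N/11 = 2183; 2183 ≡ 5 (mod 11); 5·9 ≡ 1, so inverse 9.
N/37 = 649; 649 ≡ 20 (mod 37); 20·13 ≡ 1, so inverse 13.
x ≡ 21·407·49 + 7·2183·9 + 26·649·13 = 775694.
775694 mod 24013 = 7278.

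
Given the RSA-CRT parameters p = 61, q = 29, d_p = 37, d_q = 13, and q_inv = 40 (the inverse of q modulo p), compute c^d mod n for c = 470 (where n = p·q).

m₁ = c^(d_p) mod p: c ≡ 43 (mod 61), and 43^37 mod 61 = 59.
m₂ = c^(d_q) mod q: c ≡ 6 (mod 29), and 6^13 mod 29 = 5.
h = q_inv·(m₁ − m₂) mod p = 40·(59 − 5) mod 61 = 25.
m = m₂ + h·q = 5 + 25·29 = 730.

730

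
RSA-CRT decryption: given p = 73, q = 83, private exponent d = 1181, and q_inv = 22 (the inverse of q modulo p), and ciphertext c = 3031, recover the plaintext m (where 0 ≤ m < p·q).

d_p = d mod (p−1) = 1181 mod 72 = 29; d_q = d mod (q−1) = 33.
m₁ = c^(d_p) mod p: c ≡ 38 (mod 73), and 38^29 mod 73 = 6.
m₂ = c^(d_q) mod q: c ≡ 43 (mod 83), and 43^33 mod 83 = 19.
h = q_inv·(m₁ − m₂) mod p = 22·(6 − 19) mod 73 = 6.
m = m₂ + h·q = 19 + 6·83 = 517.

517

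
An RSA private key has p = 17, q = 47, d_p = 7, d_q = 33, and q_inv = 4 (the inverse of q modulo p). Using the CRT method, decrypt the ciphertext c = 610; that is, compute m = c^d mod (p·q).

m₁ = c^(d_p) mod p: c ≡ 15 (mod 17), and 15^7 mod 17 = 8.
m₂ = c^(d_q) mod q: c ≡ 46 (mod 47), and 46^33 mod 47 = 46.
h = q_inv·(m₁ − m₂) mod p = 4·(8 − 46) mod 17 = 1.
m = m₂ + h·q = 46 + 1·47 = 93.

93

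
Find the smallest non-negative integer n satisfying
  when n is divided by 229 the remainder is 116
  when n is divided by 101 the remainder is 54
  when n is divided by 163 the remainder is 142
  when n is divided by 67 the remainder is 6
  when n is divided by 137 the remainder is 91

The moduli are pairwise coprime; M = 229·101·163·67·137 = 34605077833.
M/229 = 151113877; 151113877 ≡ 212 (mod 229); 212·202 ≡ 1, so inverse 202.
M/101 = 342624533; 342624533 ≡ 11 (mod 101); 11·46 ≡ 1, so inverse 46.
M/163 = 212301091; 212301091 ≡ 111 (mod 163); 111·47 ≡ 1, so inverse 47.
M/67 = 516493699; 516493699 ≡ 12 (mod 67); 12·28 ≡ 1, so inverse 28.
M/137 = 252591809; 252591809 ≡ 114 (mod 137); 114·131 ≡ 1, so inverse 131.
n ≡ 116·151113877·202 + 54·342624533·46 + 142·212301091·47 + 6·516493699·28 + 91·252591809·131 = 8906795083691.
8906795083691 mod 34605077833 = 13290080610.

13290080610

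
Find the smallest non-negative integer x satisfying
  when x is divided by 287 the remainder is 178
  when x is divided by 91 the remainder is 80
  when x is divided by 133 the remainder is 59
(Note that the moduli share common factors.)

13093

gcd(287, 91) = 7 and 7 | (80 − 178), so the pair is consistent; merging gives x ≡ 1900 (mod 3731), where 3731 = lcm(287, 91).
gcd(3731, 133) = 7 and 7 | (59 − 1900), so the pair is consistent; merging gives x ≡ 13093 (mod 70889), where 70889 = lcm(3731, 133).
The solution is unique modulo lcm(287, 91, 133) = 70889.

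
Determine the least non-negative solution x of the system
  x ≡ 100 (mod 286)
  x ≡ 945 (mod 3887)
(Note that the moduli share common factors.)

67024

gcd(286, 3887) = 13 and 13 | (945 − 100), so the pair is consistent; merging gives x ≡ 67024 (mod 85514), where 85514 = lcm(286, 3887).
The solution is unique modulo lcm(286, 3887) = 85514.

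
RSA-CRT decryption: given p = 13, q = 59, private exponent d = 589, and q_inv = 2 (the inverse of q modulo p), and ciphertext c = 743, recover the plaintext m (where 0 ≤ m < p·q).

d_p = d mod (p−1) = 589 mod 12 = 1; d_q = d mod (q−1) = 9.
m₁ = c^(d_p) mod p: c ≡ 2 (mod 13), and 2^1 mod 13 = 2.
m₂ = c^(d_q) mod q: c ≡ 35 (mod 59), and 35^9 mod 59 = 9.
h = q_inv·(m₁ − m₂) mod p = 2·(2 − 9) mod 13 = 12.
m = m₂ + h·q = 9 + 12·59 = 717.

717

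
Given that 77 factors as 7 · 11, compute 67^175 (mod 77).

67

Mod 7: 67 ≡ 4; by Fermat, exponent reduces to 175 mod 6 = 1; 4^1 ≡ 4 (mod 7).
Mod 11: 67 ≡ 1; by Fermat, exponent reduces to 175 mod 10 = 5; 1^5 ≡ 1 (mod 11).
Combine by CRT: x ≡ 4 (mod 7), x ≡ 1 (mod 11) ⇒ x ≡ 67 (mod 77).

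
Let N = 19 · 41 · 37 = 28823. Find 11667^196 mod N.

Mod 19: 11667 ≡ 1; by Fermat, exponent reduces to 196 mod 18 = 16; 1^16 ≡ 1 (mod 19).
Mod 41: 11667 ≡ 23; by Fermat, exponent reduces to 196 mod 40 = 36; 23^36 ≡ 18 (mod 41).
Mod 37: 11667 ≡ 12; by Fermat, exponent reduces to 196 mod 36 = 16; 12^16 ≡ 9 (mod 37).
Combine by CRT: x ≡ 1 (mod 19), x ≡ 18 (mod 41), x ≡ 9 (mod 37) ⇒ x ≡ 305 (mod 28823).

305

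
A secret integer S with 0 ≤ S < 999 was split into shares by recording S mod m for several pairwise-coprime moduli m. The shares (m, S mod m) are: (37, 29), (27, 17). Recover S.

584

From S ≡ 29 (mod 37) write S = 29 + 37t. Substituting into S ≡ 17 (mod 27) gives 37t ≡ 15 (mod 27), and since 10⁻¹ ≡ 19 (mod 27), t ≡ 15. Hence S ≡ 29 + 37·15 = 584 (mod 999).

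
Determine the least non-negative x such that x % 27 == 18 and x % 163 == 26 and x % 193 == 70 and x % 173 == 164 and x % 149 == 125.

21666293361

Combine the congruences pairwise.
From x ≡ 18 (mod 27) write x = 18 + 27t. Substituting into x ≡ 26 (mod 163) gives 27t ≡ 8 (mod 163), and since 27⁻¹ ≡ 157 (mod 163), t ≡ 115. Hence x ≡ 18 + 27·115 = 3123 (mod 4401).
From x ≡ 3123 (mod 4401) write x = 3123 + 4401t. Substituting into x ≡ 70 (mod 193) gives 4401t ≡ 35 (mod 193), and since 155⁻¹ ≡ 66 (mod 193), t ≡ 187. Hence x ≡ 3123 + 4401·187 = 826110 (mod 849393).
From x ≡ 826110 (mod 849393) write x = 826110 + 849393t. Substituting into x ≡ 164 (mod 173) gives 849393t ≡ 129 (mod 173), and since 136⁻¹ ≡ 14 (mod 173), t ≡ 76. Hence x ≡ 826110 + 849393·76 = 65379978 (mod 146944989).
From x ≡ 65379978 (mod 146944989) write x = 65379978 + 146944989t. Substituting into x ≡ 125 (mod 149) gives 146944989t ≡ 6 (mod 149), and since 146⁻¹ ≡ 99 (mod 149), t ≡ 147. Hence x ≡ 65379978 + 146944989·147 = 21666293361 (mod 21894803361).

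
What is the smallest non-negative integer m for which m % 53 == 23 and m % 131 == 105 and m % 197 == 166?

The moduli are pairwise coprime; N = 53·131·197 = 1367771.
N/53 = 25807; 25807 ≡ 49 (mod 53); 49·13 ≡ 1, so inverse 13.
N/131 = 10441; 10441 ≡ 92 (mod 131); 92·47 ≡ 1, so inverse 47.
N/197 = 6943; 6943 ≡ 48 (mod 197); 48·78 ≡ 1, so inverse 78.
m ≡ 23·25807·13 + 105·10441·47 + 166·6943·78 = 149140592.
149140592 mod 1367771 = 53553.

53553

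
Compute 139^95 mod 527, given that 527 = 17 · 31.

278

Mod 17: 139 ≡ 3; by Fermat, exponent reduces to 95 mod 16 = 15; 3^15 ≡ 6 (mod 17).
Mod 31: 139 ≡ 15; by Fermat, exponent reduces to 95 mod 30 = 5; 15^5 ≡ 30 (mod 31).
Combine by CRT: x ≡ 6 (mod 17), x ≡ 30 (mod 31) ⇒ x ≡ 278 (mod 527).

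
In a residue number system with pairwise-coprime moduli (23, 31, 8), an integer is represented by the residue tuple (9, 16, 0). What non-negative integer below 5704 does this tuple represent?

The moduli are pairwise coprime; N = 23·31·8 = 5704.
N/23 = 248; 248 ≡ 18 (mod 23); 18·9 ≡ 1, so inverse 9.
N/31 = 184; 184 ≡ 29 (mod 31); 29·15 ≡ 1, so inverse 15.
N/8 = 713; 713 ≡ 1 (mod 8), inverse 1.
x ≡ 9·248·9 + 16·184·15 + 0·713·1 = 64248.
64248 mod 5704 = 1504.

1504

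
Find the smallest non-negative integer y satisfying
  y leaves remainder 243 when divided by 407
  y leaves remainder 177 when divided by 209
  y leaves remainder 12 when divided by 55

gcd(407, 209) = 11 and 11 | (177 − 243), so the pair is consistent; merging gives y ≡ 2685 (mod 7733), where 7733 = lcm(407, 209).
gcd(7733, 55) = 11 and 11 | (12 − 2685), so the pair is consistent; merging gives y ≡ 33617 (mod 38665), where 38665 = lcm(7733, 55).
The solution is unique modulo lcm(407, 209, 55) = 38665.

33617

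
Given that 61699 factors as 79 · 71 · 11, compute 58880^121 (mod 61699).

Mod 79: 58880 ≡ 25; by Fermat, exponent reduces to 121 mod 78 = 43; 25^43 ≡ 49 (mod 79).
Mod 71: 58880 ≡ 21; by Fermat, exponent reduces to 121 mod 70 = 51; 21^51 ≡ 67 (mod 71).
Mod 11: 58880 ≡ 8; by Fermat, exponent reduces to 121 mod 10 = 1; 8^1 ≡ 8 (mod 11).
Combine by CRT: x ≡ 49 (mod 79), x ≡ 67 (mod 71), x ≡ 8 (mod 11) ⇒ x ≡ 24065 (mod 61699).

24065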